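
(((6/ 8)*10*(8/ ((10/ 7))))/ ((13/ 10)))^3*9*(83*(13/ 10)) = 5534373600/ 169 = 32747772.78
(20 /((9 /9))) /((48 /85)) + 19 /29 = 36.07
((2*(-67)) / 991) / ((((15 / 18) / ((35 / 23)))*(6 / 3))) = -2814 / 22793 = -0.12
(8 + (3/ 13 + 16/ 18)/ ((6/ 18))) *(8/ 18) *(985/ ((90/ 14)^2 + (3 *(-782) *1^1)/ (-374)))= 235195345/ 2251314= 104.47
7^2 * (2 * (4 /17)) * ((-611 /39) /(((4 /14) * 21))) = -9212 /153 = -60.21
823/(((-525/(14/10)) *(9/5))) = -823/675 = -1.22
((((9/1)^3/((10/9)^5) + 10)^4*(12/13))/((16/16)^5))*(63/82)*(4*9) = 6402633571949710182759309544866981/6662500000000000000000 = 960995658078.76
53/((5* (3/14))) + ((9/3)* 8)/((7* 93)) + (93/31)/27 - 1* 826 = -7581403/9765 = -776.39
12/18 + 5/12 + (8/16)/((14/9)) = 1.40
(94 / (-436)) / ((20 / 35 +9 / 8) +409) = -1316 / 2506891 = -0.00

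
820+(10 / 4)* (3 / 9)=4925 / 6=820.83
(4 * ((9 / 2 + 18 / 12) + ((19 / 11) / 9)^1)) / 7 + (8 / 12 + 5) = 6379 / 693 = 9.20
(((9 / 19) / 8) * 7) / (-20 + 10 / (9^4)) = -413343 / 19943920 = -0.02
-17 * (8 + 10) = -306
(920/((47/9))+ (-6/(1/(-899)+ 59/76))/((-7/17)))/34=566232776/98744415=5.73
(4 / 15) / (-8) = -1 / 30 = -0.03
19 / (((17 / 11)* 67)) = 209 / 1139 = 0.18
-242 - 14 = -256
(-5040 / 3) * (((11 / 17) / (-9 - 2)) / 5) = 19.76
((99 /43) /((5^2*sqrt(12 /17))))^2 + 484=2237345539 /4622500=484.01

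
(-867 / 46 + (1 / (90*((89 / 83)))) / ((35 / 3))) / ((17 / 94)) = -1903907302 / 18269475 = -104.21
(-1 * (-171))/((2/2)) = 171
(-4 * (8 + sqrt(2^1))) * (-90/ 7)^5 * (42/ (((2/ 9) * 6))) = 106288200000 * sqrt(2)/ 2401 + 850305600000/ 2401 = 416751276.12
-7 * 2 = -14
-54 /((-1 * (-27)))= -2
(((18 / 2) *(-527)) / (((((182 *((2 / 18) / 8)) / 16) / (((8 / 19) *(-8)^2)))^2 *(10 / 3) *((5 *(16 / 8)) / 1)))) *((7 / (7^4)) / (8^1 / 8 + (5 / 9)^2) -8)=44981951608626610176 / 1358626198475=33108408.82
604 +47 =651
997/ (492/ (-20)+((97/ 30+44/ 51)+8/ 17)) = -29910/ 601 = -49.77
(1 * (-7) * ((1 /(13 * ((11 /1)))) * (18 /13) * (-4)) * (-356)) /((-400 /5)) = 11214 /9295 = 1.21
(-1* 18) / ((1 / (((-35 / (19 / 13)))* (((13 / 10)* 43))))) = 457821 / 19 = 24095.84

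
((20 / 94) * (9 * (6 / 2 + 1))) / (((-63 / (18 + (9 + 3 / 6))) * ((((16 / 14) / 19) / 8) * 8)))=-5225 / 94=-55.59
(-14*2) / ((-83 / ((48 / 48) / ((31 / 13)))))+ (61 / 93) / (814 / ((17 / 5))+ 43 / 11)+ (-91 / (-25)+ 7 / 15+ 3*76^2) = 152186789932109 / 8780555475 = 17332.25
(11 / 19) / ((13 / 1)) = 0.04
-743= -743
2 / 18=1 / 9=0.11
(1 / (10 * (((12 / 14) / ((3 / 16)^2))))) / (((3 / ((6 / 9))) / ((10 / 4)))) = 0.00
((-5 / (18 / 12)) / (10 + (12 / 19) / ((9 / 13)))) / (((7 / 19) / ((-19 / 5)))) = 6859 / 2177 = 3.15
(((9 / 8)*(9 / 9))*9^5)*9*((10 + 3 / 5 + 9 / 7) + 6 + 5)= 3831158169 / 280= 13682707.75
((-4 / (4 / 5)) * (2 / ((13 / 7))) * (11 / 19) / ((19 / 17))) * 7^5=-220003630 / 4693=-46879.10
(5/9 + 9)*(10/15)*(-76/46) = -6536/621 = -10.52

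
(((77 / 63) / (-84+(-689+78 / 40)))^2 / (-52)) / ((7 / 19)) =-229900 / 1752877173411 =-0.00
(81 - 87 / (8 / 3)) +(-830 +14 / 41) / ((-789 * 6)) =37693253 / 776376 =48.55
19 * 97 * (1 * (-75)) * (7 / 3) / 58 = -322525 / 58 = -5560.78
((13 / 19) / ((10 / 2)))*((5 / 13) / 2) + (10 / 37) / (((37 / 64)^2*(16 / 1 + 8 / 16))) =4784509 / 63518862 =0.08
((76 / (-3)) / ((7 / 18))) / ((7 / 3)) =-1368 / 49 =-27.92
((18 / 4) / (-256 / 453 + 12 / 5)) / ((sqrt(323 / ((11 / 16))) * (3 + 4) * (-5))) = -4077 * sqrt(3553) / 75173728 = -0.00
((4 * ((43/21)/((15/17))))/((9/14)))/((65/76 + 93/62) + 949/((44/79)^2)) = 215112832/45610333335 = 0.00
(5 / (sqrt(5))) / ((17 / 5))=0.66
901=901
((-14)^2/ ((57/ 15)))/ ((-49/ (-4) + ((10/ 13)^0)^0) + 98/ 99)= 388080/ 107141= 3.62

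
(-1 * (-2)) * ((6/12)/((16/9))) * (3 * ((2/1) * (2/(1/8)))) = 54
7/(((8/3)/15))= 315/8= 39.38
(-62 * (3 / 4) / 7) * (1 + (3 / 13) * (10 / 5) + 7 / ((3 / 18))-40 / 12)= -48515 / 182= -266.57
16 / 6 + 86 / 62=377 / 93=4.05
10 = 10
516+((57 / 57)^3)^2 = 517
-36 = -36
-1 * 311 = -311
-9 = -9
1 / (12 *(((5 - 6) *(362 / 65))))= -65 / 4344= -0.01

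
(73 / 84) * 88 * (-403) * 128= -3944947.81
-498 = -498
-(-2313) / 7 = 2313 / 7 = 330.43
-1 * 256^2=-65536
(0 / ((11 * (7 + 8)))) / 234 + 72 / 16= 9 / 2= 4.50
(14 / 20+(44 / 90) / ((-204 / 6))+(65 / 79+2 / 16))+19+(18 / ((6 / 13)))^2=745348919 / 483480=1541.63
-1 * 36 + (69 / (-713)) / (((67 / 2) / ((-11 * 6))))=-74376 / 2077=-35.81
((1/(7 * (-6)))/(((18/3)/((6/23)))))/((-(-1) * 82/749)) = -107/11316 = -0.01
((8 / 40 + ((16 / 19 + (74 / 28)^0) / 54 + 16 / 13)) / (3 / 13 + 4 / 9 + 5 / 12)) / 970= 97693 / 70632975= 0.00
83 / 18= 4.61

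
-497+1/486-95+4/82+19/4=-587.20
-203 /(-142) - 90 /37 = -5269 /5254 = -1.00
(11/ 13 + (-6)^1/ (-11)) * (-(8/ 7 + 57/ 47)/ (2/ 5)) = -771125/ 94094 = -8.20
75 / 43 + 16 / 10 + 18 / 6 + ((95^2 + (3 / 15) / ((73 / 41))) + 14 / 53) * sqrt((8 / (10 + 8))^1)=5010360012 / 831835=6023.26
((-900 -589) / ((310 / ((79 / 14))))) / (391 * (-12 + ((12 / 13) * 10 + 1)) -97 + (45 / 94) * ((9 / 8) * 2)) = 143745082 / 4177509315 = 0.03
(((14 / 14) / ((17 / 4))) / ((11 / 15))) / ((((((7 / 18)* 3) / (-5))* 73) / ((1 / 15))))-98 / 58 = -4685773 / 2771153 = -1.69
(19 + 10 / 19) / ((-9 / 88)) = -32648 / 171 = -190.92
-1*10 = -10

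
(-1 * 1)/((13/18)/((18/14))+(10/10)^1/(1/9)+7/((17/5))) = -2754/32003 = -0.09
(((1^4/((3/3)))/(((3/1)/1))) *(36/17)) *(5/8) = 15/34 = 0.44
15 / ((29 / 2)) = 30 / 29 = 1.03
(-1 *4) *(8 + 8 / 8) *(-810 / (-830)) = -2916 / 83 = -35.13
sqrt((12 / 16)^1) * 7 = 7 * sqrt(3) / 2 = 6.06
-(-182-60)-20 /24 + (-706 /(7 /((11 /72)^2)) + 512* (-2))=-14246441 /18144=-785.19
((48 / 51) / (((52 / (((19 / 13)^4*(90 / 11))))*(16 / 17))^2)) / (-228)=-10257178205025 / 4270304643514624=-0.00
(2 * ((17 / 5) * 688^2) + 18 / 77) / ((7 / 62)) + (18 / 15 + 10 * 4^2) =76831744718 / 2695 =28508996.18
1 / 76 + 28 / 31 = 2159 / 2356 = 0.92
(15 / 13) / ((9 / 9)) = 15 / 13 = 1.15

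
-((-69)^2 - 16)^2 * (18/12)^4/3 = -607905675/16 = -37994104.69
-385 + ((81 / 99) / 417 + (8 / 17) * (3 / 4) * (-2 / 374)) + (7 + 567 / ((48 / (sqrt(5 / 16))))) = -15184635 / 40171 + 189 * sqrt(5) / 64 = -371.40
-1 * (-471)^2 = -221841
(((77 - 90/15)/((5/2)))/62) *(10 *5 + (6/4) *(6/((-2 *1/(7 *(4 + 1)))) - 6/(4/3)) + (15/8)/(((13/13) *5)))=-52.16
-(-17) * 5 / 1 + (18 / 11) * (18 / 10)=4837 / 55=87.95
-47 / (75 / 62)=-2914 / 75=-38.85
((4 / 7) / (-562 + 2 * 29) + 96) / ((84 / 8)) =84671 / 9261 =9.14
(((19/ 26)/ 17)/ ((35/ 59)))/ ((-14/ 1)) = -1121/ 216580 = -0.01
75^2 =5625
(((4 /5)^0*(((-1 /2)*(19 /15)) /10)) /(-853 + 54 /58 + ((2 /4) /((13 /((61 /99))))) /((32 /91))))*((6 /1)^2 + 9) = 137808 /41197415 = 0.00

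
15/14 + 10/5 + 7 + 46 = 785/14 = 56.07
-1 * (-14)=14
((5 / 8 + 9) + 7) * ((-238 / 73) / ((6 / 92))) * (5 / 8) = -1820105 / 3504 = -519.44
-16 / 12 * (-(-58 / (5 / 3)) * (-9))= 2088 / 5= 417.60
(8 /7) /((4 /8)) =16 /7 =2.29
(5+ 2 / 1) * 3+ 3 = 24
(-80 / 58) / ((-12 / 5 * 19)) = 50 / 1653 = 0.03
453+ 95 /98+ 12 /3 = 44881 /98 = 457.97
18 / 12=3 / 2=1.50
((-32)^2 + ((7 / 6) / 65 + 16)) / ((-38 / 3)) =-405607 / 4940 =-82.11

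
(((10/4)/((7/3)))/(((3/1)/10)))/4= 25/28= 0.89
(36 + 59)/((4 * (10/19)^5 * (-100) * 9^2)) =-47045881/648000000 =-0.07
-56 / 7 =-8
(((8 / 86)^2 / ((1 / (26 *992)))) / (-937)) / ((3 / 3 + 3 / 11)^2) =-12483328 / 84893137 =-0.15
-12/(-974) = 6/487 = 0.01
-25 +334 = 309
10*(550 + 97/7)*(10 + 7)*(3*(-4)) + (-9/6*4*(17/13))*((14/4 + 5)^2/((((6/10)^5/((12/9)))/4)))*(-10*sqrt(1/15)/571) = -8051880/7 + 245650000*sqrt(15)/5411367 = -1150092.76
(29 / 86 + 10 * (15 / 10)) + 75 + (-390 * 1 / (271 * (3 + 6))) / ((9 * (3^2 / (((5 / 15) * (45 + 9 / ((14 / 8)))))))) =397775071 / 4404834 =90.30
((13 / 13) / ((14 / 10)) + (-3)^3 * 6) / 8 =-1129 / 56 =-20.16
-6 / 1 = -6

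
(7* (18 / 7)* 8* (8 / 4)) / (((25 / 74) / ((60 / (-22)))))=-127872 / 55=-2324.95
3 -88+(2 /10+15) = -349 /5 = -69.80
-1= -1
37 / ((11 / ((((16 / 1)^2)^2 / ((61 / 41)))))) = 99418112 / 671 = 148164.10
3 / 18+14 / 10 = 47 / 30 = 1.57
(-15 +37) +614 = 636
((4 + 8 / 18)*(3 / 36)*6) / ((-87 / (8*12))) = -640 / 261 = -2.45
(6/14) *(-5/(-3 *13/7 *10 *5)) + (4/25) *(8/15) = 907/9750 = 0.09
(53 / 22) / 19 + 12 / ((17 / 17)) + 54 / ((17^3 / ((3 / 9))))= 24911521 / 2053634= 12.13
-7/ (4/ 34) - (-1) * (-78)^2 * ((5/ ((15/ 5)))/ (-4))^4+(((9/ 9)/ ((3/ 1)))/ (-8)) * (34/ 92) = 1640915/ 13248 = 123.86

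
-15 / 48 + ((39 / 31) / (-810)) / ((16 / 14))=-2627 / 8370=-0.31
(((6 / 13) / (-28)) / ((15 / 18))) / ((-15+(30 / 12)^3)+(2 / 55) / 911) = -721512 / 22799231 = -0.03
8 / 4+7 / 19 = 45 / 19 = 2.37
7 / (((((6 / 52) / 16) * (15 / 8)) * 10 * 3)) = 11648 / 675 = 17.26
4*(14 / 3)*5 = 93.33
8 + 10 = 18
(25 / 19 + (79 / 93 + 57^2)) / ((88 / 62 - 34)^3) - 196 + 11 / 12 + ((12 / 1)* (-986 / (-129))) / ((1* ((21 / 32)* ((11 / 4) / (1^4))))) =-28068928949616889 / 194445616827000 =-144.35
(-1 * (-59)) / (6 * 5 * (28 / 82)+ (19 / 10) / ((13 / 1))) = 314470 / 55379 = 5.68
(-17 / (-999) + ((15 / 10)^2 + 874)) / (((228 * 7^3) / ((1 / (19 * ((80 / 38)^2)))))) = 3501563 / 26316057600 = 0.00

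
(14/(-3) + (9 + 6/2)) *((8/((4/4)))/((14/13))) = 1144/21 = 54.48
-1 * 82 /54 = -41 /27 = -1.52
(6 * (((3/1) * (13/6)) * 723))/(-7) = -28197/7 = -4028.14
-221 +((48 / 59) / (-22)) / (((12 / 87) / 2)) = -143777 / 649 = -221.54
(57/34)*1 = 57/34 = 1.68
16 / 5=3.20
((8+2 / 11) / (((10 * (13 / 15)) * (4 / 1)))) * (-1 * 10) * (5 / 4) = -3375 / 1144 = -2.95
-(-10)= 10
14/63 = 0.22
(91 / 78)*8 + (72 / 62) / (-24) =1727 / 186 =9.28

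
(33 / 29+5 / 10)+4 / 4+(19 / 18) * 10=6887 / 522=13.19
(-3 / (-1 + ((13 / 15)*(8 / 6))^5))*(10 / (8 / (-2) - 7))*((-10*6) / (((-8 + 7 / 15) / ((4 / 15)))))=1328602500000 / 243225152401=5.46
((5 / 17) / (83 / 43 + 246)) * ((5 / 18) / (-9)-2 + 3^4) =2750495 / 29360394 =0.09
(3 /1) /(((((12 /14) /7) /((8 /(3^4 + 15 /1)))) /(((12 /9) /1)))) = 49 /18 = 2.72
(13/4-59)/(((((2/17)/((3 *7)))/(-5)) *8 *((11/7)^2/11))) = 19504695/704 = 27705.53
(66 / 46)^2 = 1089 / 529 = 2.06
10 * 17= 170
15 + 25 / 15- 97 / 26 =1009 / 78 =12.94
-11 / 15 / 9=-11 / 135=-0.08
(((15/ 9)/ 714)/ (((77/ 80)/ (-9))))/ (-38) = 100/ 174097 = 0.00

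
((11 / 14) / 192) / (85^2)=11 / 19420800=0.00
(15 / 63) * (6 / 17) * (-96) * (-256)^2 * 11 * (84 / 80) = -103809024 / 17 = -6106413.18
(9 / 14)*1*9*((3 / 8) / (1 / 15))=3645 / 112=32.54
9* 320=2880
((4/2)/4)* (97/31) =97/62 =1.56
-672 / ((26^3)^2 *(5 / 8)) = -84 / 24134045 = -0.00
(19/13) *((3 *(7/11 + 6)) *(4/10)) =8322/715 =11.64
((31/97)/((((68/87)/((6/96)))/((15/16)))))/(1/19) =768645/1688576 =0.46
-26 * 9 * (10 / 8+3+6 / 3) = -2925 / 2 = -1462.50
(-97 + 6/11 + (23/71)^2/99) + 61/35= -1654316701/17467065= -94.71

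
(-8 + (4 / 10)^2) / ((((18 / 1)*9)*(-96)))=49 / 97200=0.00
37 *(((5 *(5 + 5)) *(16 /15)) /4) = 1480 /3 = 493.33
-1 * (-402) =402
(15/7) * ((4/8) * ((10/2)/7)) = 75/98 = 0.77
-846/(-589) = 846/589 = 1.44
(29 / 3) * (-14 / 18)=-203 / 27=-7.52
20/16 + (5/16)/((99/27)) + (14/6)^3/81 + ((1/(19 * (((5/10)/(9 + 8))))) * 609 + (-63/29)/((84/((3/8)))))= 462888075755/424173024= 1091.27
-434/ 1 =-434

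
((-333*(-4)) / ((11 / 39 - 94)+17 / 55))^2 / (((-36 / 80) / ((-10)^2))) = -453513832200000 / 10036232761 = -45187.66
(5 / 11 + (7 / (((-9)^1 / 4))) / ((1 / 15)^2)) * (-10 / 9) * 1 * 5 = 42750 / 11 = 3886.36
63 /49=1.29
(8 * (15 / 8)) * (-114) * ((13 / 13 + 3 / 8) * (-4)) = 9405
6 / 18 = 1 / 3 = 0.33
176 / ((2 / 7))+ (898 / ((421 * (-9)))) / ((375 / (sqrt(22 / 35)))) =616-898 * sqrt(770) / 49730625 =616.00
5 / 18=0.28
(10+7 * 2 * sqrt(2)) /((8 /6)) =15 /2+21 * sqrt(2) /2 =22.35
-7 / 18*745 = -5215 / 18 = -289.72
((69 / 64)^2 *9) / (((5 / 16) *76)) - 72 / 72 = -54431 / 97280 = -0.56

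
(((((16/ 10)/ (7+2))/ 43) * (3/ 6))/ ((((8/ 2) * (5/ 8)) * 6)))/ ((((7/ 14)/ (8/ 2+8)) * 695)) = 32/ 6724125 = 0.00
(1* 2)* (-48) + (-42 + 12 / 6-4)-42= -182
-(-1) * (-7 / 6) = -1.17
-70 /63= -10 /9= -1.11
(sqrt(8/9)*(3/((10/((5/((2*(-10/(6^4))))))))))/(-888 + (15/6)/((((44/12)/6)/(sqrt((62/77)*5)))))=3564*sqrt(11935)/408124261 + 148922928*sqrt(2)/2040621305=0.10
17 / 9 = 1.89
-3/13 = -0.23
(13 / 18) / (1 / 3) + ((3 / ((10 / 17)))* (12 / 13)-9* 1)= -829 / 390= -2.13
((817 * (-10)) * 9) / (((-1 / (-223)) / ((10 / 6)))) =-27328650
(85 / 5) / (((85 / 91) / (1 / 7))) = 13 / 5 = 2.60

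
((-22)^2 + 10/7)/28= 1699/98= 17.34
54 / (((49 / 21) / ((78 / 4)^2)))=123201 / 14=8800.07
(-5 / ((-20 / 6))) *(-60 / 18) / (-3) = 5 / 3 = 1.67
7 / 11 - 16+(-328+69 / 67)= -252300 / 737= -342.33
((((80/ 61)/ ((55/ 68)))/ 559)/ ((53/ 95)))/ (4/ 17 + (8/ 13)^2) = 5710640/ 674381169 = 0.01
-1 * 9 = -9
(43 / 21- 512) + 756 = 5167 / 21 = 246.05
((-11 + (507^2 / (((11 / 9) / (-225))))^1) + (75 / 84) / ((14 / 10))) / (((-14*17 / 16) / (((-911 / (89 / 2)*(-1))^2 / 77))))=677366717337321288 / 39120686297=17314796.38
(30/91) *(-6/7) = -180/637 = -0.28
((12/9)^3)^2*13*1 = 53248/729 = 73.04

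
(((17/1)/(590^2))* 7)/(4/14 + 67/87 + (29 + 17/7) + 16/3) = 24157/2672363700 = 0.00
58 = 58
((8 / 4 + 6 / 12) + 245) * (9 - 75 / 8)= -1485 / 16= -92.81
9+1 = 10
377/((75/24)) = 3016/25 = 120.64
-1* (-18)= 18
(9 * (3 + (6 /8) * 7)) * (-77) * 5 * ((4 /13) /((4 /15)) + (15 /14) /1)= -6615675 /104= -63612.26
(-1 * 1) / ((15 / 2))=-2 / 15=-0.13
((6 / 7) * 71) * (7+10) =7242 / 7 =1034.57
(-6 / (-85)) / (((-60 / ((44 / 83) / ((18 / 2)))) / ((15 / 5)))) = -22 / 105825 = -0.00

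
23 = 23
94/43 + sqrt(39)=8.43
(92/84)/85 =23/1785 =0.01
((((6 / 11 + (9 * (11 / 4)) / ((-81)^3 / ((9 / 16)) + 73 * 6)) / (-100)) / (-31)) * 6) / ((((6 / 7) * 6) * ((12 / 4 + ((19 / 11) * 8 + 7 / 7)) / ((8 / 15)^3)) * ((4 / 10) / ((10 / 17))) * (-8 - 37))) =-0.00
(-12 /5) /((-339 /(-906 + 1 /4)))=-3623 /565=-6.41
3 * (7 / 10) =21 / 10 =2.10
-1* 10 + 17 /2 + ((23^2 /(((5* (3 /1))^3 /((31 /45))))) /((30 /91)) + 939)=2136488342 /2278125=937.83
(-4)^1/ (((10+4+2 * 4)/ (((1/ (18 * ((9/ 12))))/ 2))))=-2/ 297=-0.01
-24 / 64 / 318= -1 / 848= -0.00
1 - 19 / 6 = -2.17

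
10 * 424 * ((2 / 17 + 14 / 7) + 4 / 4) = 224720 / 17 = 13218.82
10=10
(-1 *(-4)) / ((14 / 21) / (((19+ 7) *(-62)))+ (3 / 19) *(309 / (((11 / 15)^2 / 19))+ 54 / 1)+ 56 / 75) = 185299400 / 80282489113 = 0.00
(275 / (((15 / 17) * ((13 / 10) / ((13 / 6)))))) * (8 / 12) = 9350 / 27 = 346.30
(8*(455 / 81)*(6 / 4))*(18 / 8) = 455 / 3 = 151.67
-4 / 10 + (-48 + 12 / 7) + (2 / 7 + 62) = 78 / 5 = 15.60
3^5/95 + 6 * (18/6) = 1953/95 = 20.56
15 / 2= 7.50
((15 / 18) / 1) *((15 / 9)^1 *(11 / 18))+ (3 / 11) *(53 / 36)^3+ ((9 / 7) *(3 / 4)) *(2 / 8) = 2347223 / 1197504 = 1.96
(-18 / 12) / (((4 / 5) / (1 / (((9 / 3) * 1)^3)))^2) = -25 / 7776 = -0.00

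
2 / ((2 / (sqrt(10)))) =sqrt(10) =3.16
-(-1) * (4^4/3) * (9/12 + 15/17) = 2368/17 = 139.29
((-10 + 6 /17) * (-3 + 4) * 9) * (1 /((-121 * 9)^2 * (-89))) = 164 /199366497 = 0.00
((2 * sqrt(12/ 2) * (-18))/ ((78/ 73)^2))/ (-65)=5329 * sqrt(6)/ 10985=1.19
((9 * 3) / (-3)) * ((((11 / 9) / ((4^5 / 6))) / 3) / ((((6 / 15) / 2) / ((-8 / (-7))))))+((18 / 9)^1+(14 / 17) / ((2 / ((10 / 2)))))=29977 / 7616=3.94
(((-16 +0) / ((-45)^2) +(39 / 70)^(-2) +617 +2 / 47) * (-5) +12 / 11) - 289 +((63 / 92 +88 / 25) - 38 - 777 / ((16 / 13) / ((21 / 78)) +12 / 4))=-3041585290934341 / 862712264700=-3525.61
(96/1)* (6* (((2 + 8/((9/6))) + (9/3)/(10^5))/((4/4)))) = 13200054/3125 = 4224.02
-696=-696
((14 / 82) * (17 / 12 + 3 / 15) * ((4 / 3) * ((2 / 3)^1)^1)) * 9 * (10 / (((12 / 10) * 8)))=2.30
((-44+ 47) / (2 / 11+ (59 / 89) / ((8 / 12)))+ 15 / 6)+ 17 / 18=6.00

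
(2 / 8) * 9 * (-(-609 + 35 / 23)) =31437 / 23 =1366.83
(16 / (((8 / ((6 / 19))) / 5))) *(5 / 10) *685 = 20550 / 19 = 1081.58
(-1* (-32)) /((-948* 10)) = -4 /1185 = -0.00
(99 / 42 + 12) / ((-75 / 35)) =-67 / 10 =-6.70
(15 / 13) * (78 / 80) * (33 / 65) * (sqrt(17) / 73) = 297 * sqrt(17) / 37960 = 0.03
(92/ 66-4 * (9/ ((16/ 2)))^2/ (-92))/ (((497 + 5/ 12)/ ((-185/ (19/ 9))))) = -117191025/ 459087728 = -0.26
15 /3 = 5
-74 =-74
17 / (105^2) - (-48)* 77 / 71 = 40749607 / 782775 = 52.06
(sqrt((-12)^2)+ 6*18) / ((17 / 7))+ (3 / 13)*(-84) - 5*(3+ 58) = -60769 / 221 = -274.97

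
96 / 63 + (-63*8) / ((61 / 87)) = -918856 / 1281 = -717.30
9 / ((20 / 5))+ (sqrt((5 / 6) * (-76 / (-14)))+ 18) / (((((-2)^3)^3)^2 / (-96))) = 9189 / 4096 - sqrt(1995) / 57344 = 2.24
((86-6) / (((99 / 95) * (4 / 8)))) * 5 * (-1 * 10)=-760000 / 99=-7676.77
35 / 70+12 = 12.50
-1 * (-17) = 17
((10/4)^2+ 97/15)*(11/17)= 8393/1020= 8.23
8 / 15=0.53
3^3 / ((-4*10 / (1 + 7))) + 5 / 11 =-272 / 55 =-4.95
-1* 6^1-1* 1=-7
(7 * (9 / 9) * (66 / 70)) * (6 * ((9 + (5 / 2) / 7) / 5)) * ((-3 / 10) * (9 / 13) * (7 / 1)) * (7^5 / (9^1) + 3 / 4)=-523338057 / 2600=-201283.87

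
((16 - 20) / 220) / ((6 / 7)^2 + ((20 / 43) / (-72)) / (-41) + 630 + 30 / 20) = -777483 / 27035351695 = -0.00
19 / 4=4.75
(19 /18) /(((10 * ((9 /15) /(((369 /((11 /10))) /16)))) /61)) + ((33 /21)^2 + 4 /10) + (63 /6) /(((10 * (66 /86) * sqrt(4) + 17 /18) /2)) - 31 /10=737548895701 /3262717920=226.05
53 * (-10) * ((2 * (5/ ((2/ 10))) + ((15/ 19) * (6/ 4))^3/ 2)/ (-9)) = 1478256125/ 493848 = 2993.34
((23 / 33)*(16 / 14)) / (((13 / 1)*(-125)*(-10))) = 92 / 1876875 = 0.00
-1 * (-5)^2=-25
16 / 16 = 1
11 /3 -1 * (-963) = 2900 /3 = 966.67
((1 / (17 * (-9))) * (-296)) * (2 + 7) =296 / 17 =17.41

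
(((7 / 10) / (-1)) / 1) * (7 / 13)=-49 / 130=-0.38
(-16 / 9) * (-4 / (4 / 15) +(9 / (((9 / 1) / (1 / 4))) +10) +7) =-4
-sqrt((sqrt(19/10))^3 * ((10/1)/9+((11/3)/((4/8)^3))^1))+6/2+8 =-sqrt(137) * 38^(3/4) * 5^(1/4)/30+11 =2.07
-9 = -9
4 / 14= 2 / 7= 0.29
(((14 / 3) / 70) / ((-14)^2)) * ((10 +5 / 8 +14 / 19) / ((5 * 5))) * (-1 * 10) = -1727 / 1117200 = -0.00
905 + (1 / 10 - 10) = 8951 / 10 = 895.10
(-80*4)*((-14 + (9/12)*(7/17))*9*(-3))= -118291.76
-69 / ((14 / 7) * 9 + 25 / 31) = -2139 / 583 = -3.67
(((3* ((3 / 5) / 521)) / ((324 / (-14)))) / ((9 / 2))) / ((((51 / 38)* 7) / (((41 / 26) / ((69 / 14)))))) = -10906 / 9652845735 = -0.00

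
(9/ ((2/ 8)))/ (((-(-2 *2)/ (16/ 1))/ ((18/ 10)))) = 1296/ 5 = 259.20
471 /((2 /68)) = 16014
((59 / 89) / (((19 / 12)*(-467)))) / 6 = -118 / 789697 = -0.00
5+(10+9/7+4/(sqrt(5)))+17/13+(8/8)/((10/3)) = 4 * sqrt(5)/5+16283/910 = 19.68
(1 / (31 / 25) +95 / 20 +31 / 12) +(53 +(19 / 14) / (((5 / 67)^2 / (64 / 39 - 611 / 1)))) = -598183693 / 4030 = -148432.68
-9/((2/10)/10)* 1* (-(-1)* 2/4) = -225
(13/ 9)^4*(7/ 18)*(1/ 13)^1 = 15379/ 118098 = 0.13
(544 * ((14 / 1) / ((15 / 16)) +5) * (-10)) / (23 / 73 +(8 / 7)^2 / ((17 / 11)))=-1521684416 / 16281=-93463.82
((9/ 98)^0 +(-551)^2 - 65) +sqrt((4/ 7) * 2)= 2 * sqrt(14)/ 7 +303537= 303538.07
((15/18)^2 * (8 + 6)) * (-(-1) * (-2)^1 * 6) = -350/3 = -116.67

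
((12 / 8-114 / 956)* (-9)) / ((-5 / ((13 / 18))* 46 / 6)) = 1287 / 5497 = 0.23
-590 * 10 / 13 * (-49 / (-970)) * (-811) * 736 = 17256263360 / 1261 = 13684586.33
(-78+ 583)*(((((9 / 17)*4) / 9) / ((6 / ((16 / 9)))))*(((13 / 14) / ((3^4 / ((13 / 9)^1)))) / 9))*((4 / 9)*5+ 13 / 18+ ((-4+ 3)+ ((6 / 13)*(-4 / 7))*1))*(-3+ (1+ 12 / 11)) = -1445875600 / 14608781649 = -0.10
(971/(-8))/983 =-971/7864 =-0.12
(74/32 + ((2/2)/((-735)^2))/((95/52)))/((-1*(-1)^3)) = 1898891707/821142000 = 2.31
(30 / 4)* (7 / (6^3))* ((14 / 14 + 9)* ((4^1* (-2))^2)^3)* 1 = 5734400 / 9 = 637155.56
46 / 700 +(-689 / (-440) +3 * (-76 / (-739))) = 22080053 / 11380600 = 1.94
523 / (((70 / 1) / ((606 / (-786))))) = -52823 / 9170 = -5.76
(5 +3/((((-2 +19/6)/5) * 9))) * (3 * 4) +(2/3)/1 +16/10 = 8338/105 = 79.41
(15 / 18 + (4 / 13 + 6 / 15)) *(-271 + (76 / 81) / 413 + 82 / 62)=-84039249562 / 202223385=-415.58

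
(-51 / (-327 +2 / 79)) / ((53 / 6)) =24174 / 1369043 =0.02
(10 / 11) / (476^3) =5 / 593175968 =0.00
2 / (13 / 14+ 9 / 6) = 14 / 17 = 0.82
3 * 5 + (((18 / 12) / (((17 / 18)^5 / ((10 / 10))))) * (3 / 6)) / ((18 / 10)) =22085175 / 1419857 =15.55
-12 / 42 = -2 / 7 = -0.29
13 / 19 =0.68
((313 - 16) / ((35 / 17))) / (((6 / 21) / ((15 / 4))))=15147 / 8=1893.38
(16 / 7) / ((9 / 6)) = 32 / 21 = 1.52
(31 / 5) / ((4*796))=31 / 15920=0.00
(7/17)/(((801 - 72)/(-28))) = -196/12393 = -0.02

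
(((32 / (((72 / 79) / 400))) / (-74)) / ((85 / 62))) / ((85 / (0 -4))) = 626944 / 96237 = 6.51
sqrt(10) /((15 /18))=6*sqrt(10) /5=3.79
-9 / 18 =-1 / 2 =-0.50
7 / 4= 1.75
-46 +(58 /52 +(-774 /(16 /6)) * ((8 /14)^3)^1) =-883257 /8918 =-99.04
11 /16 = 0.69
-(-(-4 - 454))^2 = -209764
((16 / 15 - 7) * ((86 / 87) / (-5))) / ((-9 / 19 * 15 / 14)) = -2035964 / 880875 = -2.31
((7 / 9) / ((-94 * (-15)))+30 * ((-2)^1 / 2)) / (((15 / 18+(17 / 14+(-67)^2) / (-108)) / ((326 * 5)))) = 3474965704 / 2895341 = 1200.19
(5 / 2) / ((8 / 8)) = 5 / 2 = 2.50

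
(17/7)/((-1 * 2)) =-17/14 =-1.21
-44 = -44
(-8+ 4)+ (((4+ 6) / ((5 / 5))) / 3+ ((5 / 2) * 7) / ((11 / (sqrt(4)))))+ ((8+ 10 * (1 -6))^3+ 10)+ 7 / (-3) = -814856 / 11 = -74077.82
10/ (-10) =-1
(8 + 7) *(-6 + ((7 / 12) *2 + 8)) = 95 / 2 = 47.50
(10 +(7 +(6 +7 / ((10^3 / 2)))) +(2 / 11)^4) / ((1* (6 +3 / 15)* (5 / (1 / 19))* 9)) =8867473 / 2042419500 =0.00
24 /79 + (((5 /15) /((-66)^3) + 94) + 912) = 1006.30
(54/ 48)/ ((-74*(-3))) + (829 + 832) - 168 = 883859/ 592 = 1493.01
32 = 32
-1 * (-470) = 470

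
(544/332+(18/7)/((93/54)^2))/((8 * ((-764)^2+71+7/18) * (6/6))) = 3147588/5866942818233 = 0.00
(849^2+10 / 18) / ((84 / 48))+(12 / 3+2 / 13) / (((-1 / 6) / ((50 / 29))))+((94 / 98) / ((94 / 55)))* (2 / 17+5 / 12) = 9312183382969 / 22610952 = 411843.93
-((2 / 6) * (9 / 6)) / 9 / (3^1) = -1 / 54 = -0.02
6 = 6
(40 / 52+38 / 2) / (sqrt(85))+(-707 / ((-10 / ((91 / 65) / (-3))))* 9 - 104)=-20047 / 50+257* sqrt(85) / 1105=-398.80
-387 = -387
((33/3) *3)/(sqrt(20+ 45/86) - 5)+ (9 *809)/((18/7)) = 39125/14 - 3 *sqrt(151790)/35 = 2761.25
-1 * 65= -65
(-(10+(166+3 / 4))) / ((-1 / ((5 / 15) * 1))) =707 / 12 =58.92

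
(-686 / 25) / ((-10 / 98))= 33614 / 125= 268.91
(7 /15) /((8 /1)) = 0.06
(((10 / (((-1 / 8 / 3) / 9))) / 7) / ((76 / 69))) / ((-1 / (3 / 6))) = 18630 / 133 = 140.08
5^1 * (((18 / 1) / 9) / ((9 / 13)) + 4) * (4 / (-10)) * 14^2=-24304 / 9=-2700.44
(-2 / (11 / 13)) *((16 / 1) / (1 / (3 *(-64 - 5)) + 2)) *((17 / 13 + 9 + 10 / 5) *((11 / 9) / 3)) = -117760 / 1239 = -95.04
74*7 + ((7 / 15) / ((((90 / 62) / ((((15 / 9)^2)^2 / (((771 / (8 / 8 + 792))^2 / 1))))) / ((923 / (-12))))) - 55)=4074216070177 / 15600509604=261.16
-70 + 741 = 671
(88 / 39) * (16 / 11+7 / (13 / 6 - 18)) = 8464 / 3705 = 2.28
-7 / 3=-2.33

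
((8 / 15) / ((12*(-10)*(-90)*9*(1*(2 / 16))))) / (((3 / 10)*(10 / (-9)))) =-4 / 30375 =-0.00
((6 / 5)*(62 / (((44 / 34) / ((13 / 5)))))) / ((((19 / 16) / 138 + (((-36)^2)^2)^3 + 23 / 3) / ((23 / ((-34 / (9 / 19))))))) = -61397856 / 6073973091549869988257875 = -0.00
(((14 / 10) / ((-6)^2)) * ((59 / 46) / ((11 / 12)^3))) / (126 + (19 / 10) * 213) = 6608 / 54154397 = 0.00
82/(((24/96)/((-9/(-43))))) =2952/43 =68.65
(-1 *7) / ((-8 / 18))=15.75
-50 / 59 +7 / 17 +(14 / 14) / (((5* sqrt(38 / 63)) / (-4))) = -6* sqrt(266) / 95-437 / 1003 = -1.47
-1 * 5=-5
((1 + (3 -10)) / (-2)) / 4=0.75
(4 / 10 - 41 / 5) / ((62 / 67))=-2613 / 310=-8.43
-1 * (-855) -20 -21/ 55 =45904/ 55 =834.62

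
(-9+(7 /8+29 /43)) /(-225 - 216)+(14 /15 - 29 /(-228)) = 15527663 /14411880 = 1.08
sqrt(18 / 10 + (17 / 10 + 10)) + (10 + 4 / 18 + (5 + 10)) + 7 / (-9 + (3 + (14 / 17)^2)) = 3 * sqrt(6) / 2 + 330919 / 13842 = 27.58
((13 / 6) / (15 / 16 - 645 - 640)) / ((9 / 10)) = -208 / 110943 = -0.00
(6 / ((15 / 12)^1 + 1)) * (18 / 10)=24 / 5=4.80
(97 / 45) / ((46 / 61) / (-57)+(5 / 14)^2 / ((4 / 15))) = 88139632 / 19017165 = 4.63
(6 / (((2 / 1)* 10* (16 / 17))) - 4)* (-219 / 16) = 128991 / 2560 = 50.39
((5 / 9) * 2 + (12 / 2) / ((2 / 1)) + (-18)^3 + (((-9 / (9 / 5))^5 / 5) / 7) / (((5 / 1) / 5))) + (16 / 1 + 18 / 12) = -743359 / 126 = -5899.67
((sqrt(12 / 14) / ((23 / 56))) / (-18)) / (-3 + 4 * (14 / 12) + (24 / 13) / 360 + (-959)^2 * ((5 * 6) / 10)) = -260 * sqrt(42) / 37122946059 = -0.00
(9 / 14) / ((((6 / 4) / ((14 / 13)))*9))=2 / 39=0.05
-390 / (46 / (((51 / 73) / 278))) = -9945 / 466762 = -0.02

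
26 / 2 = 13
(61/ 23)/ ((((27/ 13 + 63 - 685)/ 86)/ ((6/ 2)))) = -204594/ 185357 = -1.10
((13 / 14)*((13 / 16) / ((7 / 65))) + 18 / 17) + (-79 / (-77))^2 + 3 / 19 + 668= 41504869027 / 61282144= 677.28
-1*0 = 0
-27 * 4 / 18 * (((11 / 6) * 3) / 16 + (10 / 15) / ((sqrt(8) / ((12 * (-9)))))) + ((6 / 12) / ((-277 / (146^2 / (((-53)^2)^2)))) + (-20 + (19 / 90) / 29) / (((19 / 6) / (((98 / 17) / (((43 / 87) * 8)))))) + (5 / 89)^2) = -216679089169361561757 / 19236418890427780240 + 108 * sqrt(2) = 141.47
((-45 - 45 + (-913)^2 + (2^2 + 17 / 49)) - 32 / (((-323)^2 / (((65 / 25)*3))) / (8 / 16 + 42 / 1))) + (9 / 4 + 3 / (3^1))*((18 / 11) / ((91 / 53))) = 5514083928347 / 6615686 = 833486.34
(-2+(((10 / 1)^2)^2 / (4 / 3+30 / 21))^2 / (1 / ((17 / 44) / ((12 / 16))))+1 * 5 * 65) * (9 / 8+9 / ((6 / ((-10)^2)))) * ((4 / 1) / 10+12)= 2341612514987967 / 185020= 12655996730.02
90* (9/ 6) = 135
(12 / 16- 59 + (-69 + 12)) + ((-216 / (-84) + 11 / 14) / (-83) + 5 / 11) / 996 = -1467227705 / 12730872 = -115.25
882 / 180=49 / 10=4.90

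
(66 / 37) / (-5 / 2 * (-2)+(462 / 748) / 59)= 132396 / 371887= 0.36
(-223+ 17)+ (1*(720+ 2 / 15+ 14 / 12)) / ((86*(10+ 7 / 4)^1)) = -2074417 / 10105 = -205.29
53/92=0.58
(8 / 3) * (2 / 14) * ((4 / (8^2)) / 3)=1 / 126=0.01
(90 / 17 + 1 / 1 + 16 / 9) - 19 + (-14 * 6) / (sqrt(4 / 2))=-42 * sqrt(2) - 1672 / 153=-70.33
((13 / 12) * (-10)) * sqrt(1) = -65 / 6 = -10.83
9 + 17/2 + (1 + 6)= 49/2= 24.50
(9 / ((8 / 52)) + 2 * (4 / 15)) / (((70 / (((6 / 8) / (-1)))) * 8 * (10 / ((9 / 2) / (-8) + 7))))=-26059 / 512000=-0.05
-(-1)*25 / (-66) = -0.38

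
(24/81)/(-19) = -8/513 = -0.02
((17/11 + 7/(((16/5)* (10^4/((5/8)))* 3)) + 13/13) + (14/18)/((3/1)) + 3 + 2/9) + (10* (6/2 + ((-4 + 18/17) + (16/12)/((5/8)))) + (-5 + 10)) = 8517490181/258508800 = 32.95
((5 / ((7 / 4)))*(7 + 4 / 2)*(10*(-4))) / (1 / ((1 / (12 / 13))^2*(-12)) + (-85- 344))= 135200 / 56399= 2.40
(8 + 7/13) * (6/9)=74/13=5.69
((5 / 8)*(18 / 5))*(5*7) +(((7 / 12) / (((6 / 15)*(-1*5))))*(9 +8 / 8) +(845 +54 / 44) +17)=30989 / 33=939.06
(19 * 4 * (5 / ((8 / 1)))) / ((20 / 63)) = 149.62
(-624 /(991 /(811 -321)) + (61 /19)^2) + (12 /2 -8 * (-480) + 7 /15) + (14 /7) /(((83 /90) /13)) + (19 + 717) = 1920756338516 /445399995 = 4312.43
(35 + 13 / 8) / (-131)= -293 / 1048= -0.28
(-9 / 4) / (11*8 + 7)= -9 / 380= -0.02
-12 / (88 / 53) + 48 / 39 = -1715 / 286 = -6.00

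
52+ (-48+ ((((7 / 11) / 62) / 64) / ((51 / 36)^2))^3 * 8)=245017232733216191 / 61254308183241536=4.00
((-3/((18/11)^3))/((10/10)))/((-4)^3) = 1331/124416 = 0.01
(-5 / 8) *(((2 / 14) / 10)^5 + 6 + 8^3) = -870602600001 / 2689120000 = -323.75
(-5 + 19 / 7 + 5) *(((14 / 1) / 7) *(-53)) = -2014 / 7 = -287.71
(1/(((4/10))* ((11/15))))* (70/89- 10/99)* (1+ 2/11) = 2.76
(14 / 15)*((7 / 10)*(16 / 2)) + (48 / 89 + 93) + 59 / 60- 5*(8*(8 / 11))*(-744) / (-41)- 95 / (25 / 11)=-1886309201 / 4013900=-469.94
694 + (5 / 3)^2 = 6271 / 9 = 696.78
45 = 45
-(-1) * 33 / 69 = 11 / 23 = 0.48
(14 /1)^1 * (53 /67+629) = 590744 /67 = 8817.07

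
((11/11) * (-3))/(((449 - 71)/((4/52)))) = -1/1638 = -0.00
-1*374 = -374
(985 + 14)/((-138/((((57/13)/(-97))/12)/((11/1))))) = 0.00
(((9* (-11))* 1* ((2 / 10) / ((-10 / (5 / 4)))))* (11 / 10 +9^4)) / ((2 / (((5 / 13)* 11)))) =71461269 / 2080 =34356.38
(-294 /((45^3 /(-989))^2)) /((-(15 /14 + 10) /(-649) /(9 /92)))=-9466807889 /47669765625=-0.20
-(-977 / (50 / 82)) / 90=40057 / 2250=17.80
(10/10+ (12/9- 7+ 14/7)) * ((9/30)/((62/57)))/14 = -57/1085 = -0.05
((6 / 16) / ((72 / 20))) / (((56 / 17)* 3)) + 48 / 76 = 98383 / 153216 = 0.64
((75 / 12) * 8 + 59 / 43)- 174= -5273 / 43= -122.63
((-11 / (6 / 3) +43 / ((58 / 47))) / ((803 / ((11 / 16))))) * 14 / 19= 5957 / 321784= 0.02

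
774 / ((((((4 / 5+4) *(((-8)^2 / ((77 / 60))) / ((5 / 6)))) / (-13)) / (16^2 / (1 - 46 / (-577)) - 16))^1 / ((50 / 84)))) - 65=-6710393105 / 1435392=-4674.96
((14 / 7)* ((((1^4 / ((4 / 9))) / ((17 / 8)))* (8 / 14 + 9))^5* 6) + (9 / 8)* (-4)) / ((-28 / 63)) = -551047157861231097 / 190908292792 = -2886449.56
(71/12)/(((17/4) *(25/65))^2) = 47996/21675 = 2.21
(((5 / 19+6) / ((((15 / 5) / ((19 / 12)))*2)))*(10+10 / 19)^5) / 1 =213597.63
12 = 12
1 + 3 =4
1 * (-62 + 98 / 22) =-633 / 11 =-57.55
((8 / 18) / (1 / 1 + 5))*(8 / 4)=4 / 27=0.15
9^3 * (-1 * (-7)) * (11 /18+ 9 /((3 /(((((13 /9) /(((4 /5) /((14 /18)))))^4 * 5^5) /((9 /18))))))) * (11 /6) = 10313117669201809 /15116544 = 682240442.60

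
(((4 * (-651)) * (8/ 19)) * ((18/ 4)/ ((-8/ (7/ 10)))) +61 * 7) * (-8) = -652624/ 95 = -6869.73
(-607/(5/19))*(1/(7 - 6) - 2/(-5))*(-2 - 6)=645848/25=25833.92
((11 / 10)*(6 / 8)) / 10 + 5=2033 / 400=5.08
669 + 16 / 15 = 10051 / 15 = 670.07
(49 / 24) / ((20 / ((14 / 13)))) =343 / 3120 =0.11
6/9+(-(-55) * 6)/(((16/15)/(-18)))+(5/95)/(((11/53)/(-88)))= -1274611/228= -5590.40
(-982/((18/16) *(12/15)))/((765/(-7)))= 13748/1377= 9.98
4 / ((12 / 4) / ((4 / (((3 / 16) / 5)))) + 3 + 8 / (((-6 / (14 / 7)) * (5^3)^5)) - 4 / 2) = 23437500000000 / 6024169921363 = 3.89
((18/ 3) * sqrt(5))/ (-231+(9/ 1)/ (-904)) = -1808 * sqrt(5)/ 69611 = -0.06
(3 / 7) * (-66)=-198 / 7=-28.29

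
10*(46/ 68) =115/ 17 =6.76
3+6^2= 39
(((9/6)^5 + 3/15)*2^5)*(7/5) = 8729/25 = 349.16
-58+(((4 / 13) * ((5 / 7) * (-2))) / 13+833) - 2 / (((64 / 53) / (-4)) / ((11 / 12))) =88701049 / 113568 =781.04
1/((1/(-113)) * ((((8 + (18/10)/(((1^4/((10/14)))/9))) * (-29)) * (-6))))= -791/23838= -0.03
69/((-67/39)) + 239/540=-1437127/36180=-39.72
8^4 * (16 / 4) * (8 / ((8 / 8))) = 131072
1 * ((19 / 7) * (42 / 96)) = 19 / 16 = 1.19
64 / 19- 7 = -69 / 19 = -3.63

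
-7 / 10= -0.70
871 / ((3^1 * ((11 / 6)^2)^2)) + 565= 8648437 / 14641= 590.70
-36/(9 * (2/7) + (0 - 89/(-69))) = -9.32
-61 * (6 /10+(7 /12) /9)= -21899 /540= -40.55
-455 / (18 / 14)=-3185 / 9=-353.89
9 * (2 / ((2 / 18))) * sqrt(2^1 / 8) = 81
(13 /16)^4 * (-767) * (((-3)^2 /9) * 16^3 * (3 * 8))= -65718861 /2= -32859430.50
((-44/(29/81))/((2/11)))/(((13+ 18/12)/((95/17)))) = -3724380/14297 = -260.50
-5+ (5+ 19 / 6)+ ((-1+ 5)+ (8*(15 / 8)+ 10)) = 193 / 6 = 32.17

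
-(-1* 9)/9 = 1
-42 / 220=-21 / 110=-0.19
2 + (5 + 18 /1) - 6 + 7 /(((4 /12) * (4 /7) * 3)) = 125 /4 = 31.25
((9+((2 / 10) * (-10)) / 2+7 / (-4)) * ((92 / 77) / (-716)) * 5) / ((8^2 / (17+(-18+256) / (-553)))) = -48875 / 3620096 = -0.01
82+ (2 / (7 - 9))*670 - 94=-682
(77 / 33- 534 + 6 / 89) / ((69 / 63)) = -993559 / 2047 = -485.37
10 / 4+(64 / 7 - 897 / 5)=-167.76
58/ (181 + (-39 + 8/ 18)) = 261/ 641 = 0.41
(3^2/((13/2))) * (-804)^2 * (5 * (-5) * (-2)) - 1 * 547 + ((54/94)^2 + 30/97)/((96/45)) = 3989024740820389/89137568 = 44751330.22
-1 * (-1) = 1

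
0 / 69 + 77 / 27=77 / 27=2.85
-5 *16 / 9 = -80 / 9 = -8.89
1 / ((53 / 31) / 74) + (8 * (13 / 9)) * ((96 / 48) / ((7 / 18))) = 38106 / 371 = 102.71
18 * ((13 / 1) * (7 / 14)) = 117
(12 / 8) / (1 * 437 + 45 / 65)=39 / 11380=0.00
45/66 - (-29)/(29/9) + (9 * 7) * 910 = 57339.68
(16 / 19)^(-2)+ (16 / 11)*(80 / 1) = 331651 / 2816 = 117.77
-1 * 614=-614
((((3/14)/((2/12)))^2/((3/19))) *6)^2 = 9474084/2401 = 3945.89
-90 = -90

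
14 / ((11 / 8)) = 112 / 11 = 10.18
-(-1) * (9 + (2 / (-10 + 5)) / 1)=43 / 5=8.60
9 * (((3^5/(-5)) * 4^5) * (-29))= 64945152/5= 12989030.40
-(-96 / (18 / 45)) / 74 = 3.24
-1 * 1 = -1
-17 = -17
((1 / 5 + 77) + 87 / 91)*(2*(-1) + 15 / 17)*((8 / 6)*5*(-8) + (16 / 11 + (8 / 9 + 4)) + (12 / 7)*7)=3056.40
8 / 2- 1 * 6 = -2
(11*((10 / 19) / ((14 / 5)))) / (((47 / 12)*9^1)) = 1100 / 18753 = 0.06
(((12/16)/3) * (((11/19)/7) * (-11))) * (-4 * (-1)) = -121/133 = -0.91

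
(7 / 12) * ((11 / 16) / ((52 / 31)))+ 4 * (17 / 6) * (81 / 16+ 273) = 31465715 / 9984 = 3151.61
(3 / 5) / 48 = 1 / 80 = 0.01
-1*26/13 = -2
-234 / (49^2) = -234 / 2401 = -0.10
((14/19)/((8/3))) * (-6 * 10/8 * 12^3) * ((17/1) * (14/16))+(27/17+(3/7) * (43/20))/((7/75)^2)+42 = -23459818353/443156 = -52938.06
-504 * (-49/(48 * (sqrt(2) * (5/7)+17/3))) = 2571471/27422 - 324135 * sqrt(2)/27422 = 77.06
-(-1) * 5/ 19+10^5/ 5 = 380005/ 19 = 20000.26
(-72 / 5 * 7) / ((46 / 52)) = -13104 / 115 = -113.95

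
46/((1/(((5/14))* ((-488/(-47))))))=170.58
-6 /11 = -0.55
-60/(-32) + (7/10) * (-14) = -317/40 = -7.92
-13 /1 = -13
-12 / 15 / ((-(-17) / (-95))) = 76 / 17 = 4.47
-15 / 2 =-7.50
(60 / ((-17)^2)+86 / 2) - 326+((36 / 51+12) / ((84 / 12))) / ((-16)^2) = -18306389 / 64736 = -282.79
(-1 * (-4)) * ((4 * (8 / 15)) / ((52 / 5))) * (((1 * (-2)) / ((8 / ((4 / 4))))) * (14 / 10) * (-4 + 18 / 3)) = -112 / 195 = -0.57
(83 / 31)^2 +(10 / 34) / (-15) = 350378 / 49011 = 7.15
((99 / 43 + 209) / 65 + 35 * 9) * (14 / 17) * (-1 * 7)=-87172078 / 47515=-1834.62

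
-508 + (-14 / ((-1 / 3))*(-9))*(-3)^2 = -3910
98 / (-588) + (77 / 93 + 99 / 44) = 361 / 124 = 2.91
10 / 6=1.67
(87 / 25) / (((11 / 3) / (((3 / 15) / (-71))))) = -261 / 97625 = -0.00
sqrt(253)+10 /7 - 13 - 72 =-585 /7+sqrt(253) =-67.67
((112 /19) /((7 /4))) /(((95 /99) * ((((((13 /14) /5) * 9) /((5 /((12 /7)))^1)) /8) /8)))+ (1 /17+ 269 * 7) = 2275.09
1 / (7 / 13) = 13 / 7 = 1.86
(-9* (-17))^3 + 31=3581608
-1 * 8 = -8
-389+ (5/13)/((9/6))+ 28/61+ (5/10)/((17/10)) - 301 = -27864841/40443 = -688.99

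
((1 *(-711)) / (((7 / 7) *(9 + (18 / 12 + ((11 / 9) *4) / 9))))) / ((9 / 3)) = -38394 / 1789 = -21.46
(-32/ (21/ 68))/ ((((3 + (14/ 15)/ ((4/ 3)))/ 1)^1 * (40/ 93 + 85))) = -134912/ 411551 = -0.33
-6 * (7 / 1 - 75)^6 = -593204895744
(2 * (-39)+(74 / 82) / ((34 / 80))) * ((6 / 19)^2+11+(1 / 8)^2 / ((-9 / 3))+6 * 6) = -2105259445 / 589152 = -3573.37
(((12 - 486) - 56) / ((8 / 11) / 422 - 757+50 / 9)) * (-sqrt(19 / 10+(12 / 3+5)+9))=-1107117 * sqrt(1990) / 15696887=-3.15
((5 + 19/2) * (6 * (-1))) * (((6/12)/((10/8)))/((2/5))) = -87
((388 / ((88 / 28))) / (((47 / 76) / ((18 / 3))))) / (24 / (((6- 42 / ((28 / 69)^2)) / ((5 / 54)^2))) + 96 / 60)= 1311691500630 / 1751270807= 748.99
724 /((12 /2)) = 362 /3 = 120.67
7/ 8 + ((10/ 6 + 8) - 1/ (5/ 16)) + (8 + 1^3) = 1961/ 120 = 16.34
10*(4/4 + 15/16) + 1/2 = 159/8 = 19.88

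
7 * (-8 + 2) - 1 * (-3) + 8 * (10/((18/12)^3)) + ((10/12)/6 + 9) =-665/108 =-6.16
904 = 904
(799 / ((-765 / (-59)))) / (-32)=-2773 / 1440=-1.93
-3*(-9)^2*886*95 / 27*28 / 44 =-482064.55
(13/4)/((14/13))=169/56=3.02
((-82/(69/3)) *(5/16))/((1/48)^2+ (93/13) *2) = -0.08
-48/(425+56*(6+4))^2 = -48/970225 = -0.00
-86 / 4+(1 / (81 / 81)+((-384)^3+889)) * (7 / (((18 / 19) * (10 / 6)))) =-7530755107 / 30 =-251025170.23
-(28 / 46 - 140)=3206 / 23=139.39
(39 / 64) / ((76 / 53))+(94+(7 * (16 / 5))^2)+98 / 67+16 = 4999510097 / 8147200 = 613.65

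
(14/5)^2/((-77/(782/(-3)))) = 26.54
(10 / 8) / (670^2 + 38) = 5 / 1795752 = 0.00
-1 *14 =-14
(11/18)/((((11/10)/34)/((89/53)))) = 15130/477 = 31.72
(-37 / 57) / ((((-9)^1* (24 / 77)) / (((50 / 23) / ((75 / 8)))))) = 5698 / 106191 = 0.05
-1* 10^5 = -100000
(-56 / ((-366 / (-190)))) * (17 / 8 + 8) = -17955 / 61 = -294.34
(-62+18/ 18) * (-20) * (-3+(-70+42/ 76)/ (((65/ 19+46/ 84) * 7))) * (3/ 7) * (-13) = 37383.21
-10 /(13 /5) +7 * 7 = 587 /13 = 45.15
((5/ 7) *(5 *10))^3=15625000/ 343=45553.94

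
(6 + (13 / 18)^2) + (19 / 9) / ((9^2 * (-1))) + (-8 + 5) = 10193 / 2916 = 3.50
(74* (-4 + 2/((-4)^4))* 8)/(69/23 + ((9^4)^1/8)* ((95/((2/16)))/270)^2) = -18907/52008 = -0.36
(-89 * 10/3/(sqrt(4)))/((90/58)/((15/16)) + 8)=-2581/168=-15.36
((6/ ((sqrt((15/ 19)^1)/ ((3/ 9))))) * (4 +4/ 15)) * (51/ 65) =2176 * sqrt(285)/ 4875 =7.54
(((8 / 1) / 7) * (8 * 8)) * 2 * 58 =59392 / 7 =8484.57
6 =6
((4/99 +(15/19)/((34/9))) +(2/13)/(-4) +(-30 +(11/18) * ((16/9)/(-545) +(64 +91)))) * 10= 649.31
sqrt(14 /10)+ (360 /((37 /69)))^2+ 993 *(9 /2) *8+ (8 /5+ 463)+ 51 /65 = sqrt(35) /5+ 8665822406 /17797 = 486927.20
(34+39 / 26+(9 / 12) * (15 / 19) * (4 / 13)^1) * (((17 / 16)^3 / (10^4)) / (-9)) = -86601451 / 182108160000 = -0.00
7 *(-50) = -350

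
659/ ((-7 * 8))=-659/ 56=-11.77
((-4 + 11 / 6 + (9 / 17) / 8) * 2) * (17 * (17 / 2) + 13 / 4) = -168829 / 272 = -620.69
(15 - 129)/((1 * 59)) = -114/59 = -1.93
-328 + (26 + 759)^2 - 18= 615879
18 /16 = 9 /8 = 1.12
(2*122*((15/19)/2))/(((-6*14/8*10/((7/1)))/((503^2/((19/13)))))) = -401272274/361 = -1111557.55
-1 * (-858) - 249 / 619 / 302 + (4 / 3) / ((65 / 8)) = 858.16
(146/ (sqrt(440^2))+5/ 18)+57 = 114067/ 1980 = 57.61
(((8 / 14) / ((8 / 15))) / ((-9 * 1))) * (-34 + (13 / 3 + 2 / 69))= 3.53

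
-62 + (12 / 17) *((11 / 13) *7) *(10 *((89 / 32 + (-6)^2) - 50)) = -469453 / 884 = -531.06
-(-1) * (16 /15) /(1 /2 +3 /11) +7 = 2137 /255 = 8.38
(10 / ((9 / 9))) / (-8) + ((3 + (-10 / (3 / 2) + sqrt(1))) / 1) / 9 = -167 / 108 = -1.55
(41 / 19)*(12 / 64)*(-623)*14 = -536403 / 152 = -3528.97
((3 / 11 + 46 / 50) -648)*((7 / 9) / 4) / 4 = -77819 / 2475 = -31.44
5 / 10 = 1 / 2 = 0.50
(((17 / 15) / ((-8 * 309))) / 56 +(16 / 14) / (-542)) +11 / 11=561534913 / 562726080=1.00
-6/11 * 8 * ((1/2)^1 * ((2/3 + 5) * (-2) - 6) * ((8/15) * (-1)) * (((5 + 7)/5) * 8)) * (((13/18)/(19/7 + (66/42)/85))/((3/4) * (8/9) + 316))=-20593664/63718875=-0.32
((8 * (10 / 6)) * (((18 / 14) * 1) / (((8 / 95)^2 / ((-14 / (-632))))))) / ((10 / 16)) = 27075 / 316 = 85.68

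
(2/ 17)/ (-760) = -0.00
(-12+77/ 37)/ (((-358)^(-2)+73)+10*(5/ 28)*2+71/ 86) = -14157892588/ 110473598299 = -0.13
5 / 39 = 0.13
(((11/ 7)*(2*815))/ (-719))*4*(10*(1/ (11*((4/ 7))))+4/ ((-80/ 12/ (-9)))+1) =-573108/ 5033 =-113.87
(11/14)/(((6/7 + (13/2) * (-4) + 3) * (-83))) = 11/25730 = 0.00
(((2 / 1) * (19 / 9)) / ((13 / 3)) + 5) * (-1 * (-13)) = 233 / 3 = 77.67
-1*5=-5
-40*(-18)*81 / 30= 1944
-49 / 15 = -3.27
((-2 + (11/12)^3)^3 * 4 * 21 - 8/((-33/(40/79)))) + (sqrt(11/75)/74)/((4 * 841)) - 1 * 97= -94569244496063/373654093824 + sqrt(33)/3734040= -253.09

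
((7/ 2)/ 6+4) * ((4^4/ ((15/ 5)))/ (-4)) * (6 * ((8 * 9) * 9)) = -380160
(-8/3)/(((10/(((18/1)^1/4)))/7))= -42/5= -8.40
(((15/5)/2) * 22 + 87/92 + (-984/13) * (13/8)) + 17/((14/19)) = -42493/644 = -65.98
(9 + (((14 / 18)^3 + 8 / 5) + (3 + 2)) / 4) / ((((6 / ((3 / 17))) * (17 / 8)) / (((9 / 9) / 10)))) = 0.01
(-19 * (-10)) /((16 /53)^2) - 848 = 158311 /128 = 1236.80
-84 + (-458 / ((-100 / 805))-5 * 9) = 35579 / 10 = 3557.90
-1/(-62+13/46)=46/2839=0.02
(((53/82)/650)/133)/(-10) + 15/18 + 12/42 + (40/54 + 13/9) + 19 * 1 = 6098623867/273429000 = 22.30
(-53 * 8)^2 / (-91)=-179776 / 91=-1975.56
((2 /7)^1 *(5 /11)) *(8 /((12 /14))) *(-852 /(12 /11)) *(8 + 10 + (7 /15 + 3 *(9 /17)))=-18985.31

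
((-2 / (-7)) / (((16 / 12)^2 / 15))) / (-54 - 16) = -27 / 784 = -0.03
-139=-139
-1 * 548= -548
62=62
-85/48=-1.77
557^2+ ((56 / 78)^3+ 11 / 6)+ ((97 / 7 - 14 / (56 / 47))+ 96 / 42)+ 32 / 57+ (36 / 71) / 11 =7646751227664853 / 24646569948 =310256.20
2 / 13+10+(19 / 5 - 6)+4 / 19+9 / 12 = 44037 / 4940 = 8.91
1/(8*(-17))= -1/136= -0.01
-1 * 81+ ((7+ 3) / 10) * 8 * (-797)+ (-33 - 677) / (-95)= -122541 / 19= -6449.53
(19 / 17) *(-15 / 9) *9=-285 / 17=-16.76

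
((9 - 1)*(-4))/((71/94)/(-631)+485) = -1898048/28767219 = -0.07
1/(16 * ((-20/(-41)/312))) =1599/40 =39.98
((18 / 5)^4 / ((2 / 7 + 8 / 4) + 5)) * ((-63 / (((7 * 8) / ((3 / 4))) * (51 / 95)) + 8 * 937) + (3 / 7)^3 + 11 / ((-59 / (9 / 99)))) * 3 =541323845145333 / 1044373750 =518323.87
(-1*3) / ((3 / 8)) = -8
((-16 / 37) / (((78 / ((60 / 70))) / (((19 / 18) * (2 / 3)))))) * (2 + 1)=-304 / 30303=-0.01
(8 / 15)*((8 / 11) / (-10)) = -32 / 825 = -0.04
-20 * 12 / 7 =-240 / 7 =-34.29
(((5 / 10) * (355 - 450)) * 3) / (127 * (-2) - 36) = 0.49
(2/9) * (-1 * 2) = -4/9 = -0.44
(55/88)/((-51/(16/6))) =-5/153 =-0.03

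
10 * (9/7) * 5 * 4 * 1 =1800/7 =257.14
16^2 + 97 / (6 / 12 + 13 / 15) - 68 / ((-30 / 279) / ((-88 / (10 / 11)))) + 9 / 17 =-1060987601 / 17425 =-60888.81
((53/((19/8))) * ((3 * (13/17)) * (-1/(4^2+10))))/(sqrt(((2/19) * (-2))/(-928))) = -1272 * sqrt(1102)/323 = -130.73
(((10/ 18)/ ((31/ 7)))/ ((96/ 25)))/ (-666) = -875/ 17838144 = -0.00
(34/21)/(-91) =-34/1911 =-0.02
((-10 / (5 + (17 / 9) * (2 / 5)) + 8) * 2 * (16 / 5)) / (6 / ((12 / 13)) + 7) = 2.97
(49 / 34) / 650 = 49 / 22100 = 0.00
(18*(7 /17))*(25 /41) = 3150 /697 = 4.52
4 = 4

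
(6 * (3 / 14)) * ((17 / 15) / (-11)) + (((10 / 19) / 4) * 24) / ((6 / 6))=22131 / 7315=3.03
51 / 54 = 17 / 18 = 0.94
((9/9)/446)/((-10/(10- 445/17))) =55/15164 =0.00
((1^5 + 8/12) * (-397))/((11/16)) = -31760/33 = -962.42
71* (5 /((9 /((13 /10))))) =923 /18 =51.28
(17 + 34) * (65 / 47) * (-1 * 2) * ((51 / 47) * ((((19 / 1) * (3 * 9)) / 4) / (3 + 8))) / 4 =-86730345 / 194392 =-446.16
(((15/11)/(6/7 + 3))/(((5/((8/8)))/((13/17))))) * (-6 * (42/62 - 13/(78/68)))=180362/52173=3.46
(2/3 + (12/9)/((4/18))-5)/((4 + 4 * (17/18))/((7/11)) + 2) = 15/128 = 0.12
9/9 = 1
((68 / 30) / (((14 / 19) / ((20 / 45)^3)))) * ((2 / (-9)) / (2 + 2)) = -10336 / 688905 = -0.02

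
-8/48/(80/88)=-11/60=-0.18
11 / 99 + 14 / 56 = 13 / 36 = 0.36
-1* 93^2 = -8649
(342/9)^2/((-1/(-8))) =11552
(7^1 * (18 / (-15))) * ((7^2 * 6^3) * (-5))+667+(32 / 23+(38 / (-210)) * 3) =358382658 / 805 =445195.85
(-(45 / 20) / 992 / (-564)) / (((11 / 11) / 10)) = 15 / 372992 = 0.00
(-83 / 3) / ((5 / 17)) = -1411 / 15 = -94.07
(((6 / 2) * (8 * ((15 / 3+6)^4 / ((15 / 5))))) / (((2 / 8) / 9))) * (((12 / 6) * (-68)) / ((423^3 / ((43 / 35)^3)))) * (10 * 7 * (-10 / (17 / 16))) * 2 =38143983190016 / 2060367435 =18513.19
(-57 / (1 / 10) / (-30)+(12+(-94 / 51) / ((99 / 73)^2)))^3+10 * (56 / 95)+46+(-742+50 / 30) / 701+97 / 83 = 3734028928643209722644596517 / 138061124755635453963327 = 27046.20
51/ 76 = 0.67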